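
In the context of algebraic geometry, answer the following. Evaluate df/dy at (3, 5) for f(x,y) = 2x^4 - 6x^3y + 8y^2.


df/dy = (-6)*x^3 + 2*8*y^1
At (3,5): (-6)*3^3 + 2*8*5^1
= -162 + 80
= -82

-82


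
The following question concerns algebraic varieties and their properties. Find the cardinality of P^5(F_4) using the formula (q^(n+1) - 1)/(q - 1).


P^5(F_4) has (q^(n+1) - 1)/(q - 1) points.
= 4^5 + 4^4 + 4^3 + 4^2 + 4^1 + 4^0
= 1024 + 256 + 64 + 16 + 4 + 1
= 1365

1365


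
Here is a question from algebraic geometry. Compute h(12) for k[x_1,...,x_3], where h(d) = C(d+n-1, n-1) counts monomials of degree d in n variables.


The Hilbert function for the polynomial ring in 3 variables is:
h(d) = C(d+n-1, n-1)
h(12) = C(12+3-1, 3-1) = C(14, 2)
= 14! / (2! * 12!)
= 91

91


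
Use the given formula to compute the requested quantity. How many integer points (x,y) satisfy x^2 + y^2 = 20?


Systematically check integer values of x where x^2 <= 20.
For each valid x, check if 20 - x^2 is a perfect square.
x=2: 20 - 4 = 16, sqrt = 4 (valid)
x=4: 20 - 16 = 4, sqrt = 2 (valid)
Total integer solutions found: 8

8


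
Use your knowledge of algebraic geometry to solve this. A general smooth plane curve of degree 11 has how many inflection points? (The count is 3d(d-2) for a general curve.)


For a general smooth plane curve C of degree d, the inflection points are
the intersection of C with its Hessian curve, which has degree 3(d-2).
By Bezout, the total intersection number is d * 3(d-2) = 11 * 27 = 297.
For a general curve every flex is ordinary, so each contributes
multiplicity 1 to C·Hess(C), and the number of distinct inflection
points is 3d(d-2).
Inflection points = 3*11*(11-2) = 3*11*9 = 297

297


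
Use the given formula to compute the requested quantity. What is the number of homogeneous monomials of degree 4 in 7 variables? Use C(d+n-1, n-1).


The number of degree-4 monomials in 7 variables is C(d+n-1, n-1).
= C(4+7-1, 7-1) = C(10, 6)
= 210

210


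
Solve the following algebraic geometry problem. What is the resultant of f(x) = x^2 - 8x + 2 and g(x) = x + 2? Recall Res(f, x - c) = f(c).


For Res(f, x - c), we evaluate f at x = c.
f(-2) = (-2)^2 - 8*(-2) + 2
= 4 + 16 + 2
= 20 + 2 = 22
Res(f, g) = 22

22


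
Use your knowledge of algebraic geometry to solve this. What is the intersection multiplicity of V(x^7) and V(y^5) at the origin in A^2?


The intersection multiplicity of V(x^a) and V(y^b) at the origin is:
I(O; V(x^7), V(y^5)) = dim_k(k[x,y]/(x^7, y^5))
A basis for k[x,y]/(x^7, y^5) is the set of monomials x^i * y^j
where 0 <= i < 7 and 0 <= j < 5.
The number of such monomials is 7 * 5 = 35

35


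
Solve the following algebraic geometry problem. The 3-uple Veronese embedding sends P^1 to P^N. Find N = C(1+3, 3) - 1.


The Veronese embedding v_d: P^n -> P^N maps each point to all
degree-d monomials in n+1 homogeneous coordinates.
N = C(n+d, d) - 1
N = C(1+3, 3) - 1
N = C(4, 3) - 1
C(4, 3) = 4
N = 4 - 1 = 3

3


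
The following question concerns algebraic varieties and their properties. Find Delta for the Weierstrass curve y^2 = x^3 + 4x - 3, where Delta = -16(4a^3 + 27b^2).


Compute each component:
4a^3 = 4*4^3 = 4*64 = 256
27b^2 = 27*(-3)^2 = 27*9 = 243
4a^3 + 27b^2 = 256 + 243 = 499
Delta = -16*499 = -7984

-7984


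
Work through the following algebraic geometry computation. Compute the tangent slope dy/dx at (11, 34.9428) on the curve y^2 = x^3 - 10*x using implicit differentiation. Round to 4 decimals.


Using implicit differentiation of y^2 = x^3 - 10*x:
2y * dy/dx = 3x^2 - 10
dy/dx = (3x^2 - 10)/(2y)
Numerator: 3*11^2 - 10 = 353
Denominator: 2*34.9428 = 69.8856
dy/dx = 353/69.8856 = 5.0511

5.0511


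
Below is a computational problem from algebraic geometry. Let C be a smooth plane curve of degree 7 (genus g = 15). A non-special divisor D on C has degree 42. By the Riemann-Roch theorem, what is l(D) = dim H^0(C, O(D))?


First, compute the genus of a smooth plane curve of degree 7:
g = (d-1)(d-2)/2 = (7-1)(7-2)/2 = 15
For a non-special divisor D (i.e., h^1(D) = 0), Riemann-Roch gives:
l(D) = deg(D) - g + 1
Since deg(D) = 42 >= 2g - 1 = 29, D is non-special.
l(D) = 42 - 15 + 1 = 28

28


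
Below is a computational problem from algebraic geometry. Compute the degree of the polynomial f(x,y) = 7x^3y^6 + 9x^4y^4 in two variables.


Examine each term for its total degree (sum of exponents).
  Term '7x^3y^6' has total degree 3+6 = 9.
  Term '9x^4y^4' has total degree 4+4 = 8.
The maximum total degree among all terms is 9.

9


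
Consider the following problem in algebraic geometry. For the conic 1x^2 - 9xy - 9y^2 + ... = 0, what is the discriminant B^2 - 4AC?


The discriminant of a conic Ax^2 + Bxy + Cy^2 + ... = 0 is B^2 - 4AC.
B^2 = (-9)^2 = 81
4AC = 4*1*(-9) = -36
Discriminant = 81 + 36 = 117

117


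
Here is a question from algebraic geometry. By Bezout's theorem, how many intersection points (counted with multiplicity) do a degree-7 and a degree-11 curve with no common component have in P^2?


Bezout's theorem states the intersection count equals the product of degrees.
Intersection count = 7 * 11 = 77

77


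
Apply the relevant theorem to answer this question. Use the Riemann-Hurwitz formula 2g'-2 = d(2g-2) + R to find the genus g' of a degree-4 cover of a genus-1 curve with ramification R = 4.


Riemann-Hurwitz formula: 2g' - 2 = d(2g - 2) + R
Given: d = 4, g = 1, R = 4
2g' - 2 = 4*(2*1 - 2) + 4
2g' - 2 = 4*0 + 4
2g' - 2 = 0 + 4 = 4
2g' = 6
g' = 3

3


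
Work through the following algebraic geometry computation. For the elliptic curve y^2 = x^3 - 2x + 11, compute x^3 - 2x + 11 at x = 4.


Compute x^3 - 2x + 11 at x = 4:
x^3 = 4^3 = 64
(-2)*x = (-2)*4 = -8
Sum: 64 - 8 + 11 = 67

67


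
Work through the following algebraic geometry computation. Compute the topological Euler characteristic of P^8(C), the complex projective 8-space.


The complex projective space P^8 has one cell in each even real dimension 0, 2, ..., 16.
The cohomology groups are H^{2k}(P^8) = Z for k = 0,...,8, and 0 otherwise.
Euler characteristic = sum of Betti numbers = 1 per even-dimensional cohomology group.
chi(P^8) = 8 + 1 = 9

9


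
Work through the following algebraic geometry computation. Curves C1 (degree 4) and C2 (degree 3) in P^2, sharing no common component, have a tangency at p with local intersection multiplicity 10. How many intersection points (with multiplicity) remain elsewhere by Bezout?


By Bezout's theorem, the total intersection number is d1 * d2.
Total = 4 * 3 = 12
Intersection multiplicity at p = 10
Remaining intersections = 12 - 10 = 2

2


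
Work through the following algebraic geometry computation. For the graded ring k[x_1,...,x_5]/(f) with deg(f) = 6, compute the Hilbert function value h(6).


For R = k[x_1,...,x_n]/(f) with f homogeneous of degree e:
The Hilbert series is (1 - t^e)/(1 - t)^n.
So h(d) = C(d+n-1, n-1) - C(d-e+n-1, n-1) for d >= e.
With n=5, e=6, d=6:
C(6+5-1, 5-1) = C(10, 4) = 210
C(6-6+5-1, 5-1) = C(4, 4) = 1
h(6) = 210 - 1 = 209

209


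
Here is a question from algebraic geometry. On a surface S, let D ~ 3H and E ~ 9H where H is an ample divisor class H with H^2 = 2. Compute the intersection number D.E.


Using bilinearity of the intersection pairing on a surface S:
(aH).(bH) = ab * (H.H)
We have H^2 = 2.
D.E = (3H).(9H) = 3*9*2
= 27*2
= 54

54


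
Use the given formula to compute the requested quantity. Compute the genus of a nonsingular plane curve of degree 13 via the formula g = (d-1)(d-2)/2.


Using the genus formula for smooth plane curves:
g = (d-1)(d-2)/2
g = (13-1)(13-2)/2
g = 12*11/2
g = 132/2 = 66

66


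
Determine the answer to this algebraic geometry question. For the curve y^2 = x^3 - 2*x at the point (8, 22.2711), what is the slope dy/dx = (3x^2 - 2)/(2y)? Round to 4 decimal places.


Using implicit differentiation of y^2 = x^3 - 2*x:
2y * dy/dx = 3x^2 - 2
dy/dx = (3x^2 - 2)/(2y)
Numerator: 3*8^2 - 2 = 190
Denominator: 2*22.2711 = 44.5422
dy/dx = 190/44.5422 = 4.2656

4.2656


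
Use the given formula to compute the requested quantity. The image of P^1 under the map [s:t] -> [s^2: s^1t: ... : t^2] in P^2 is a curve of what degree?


The rational normal curve in P^2 is the image of P^1 under the 2-uple Veronese.
A general hyperplane in P^2 pulls back to a degree-2 form on P^1, which has 2 zeros,
so the curve meets a general hyperplane in 2 points. Degree = 2.

2


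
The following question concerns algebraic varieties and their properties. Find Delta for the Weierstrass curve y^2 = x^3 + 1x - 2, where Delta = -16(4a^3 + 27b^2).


Compute each component:
4a^3 = 4*1^3 = 4*1 = 4
27b^2 = 27*(-2)^2 = 27*4 = 108
4a^3 + 27b^2 = 4 + 108 = 112
Delta = -16*112 = -1792

-1792


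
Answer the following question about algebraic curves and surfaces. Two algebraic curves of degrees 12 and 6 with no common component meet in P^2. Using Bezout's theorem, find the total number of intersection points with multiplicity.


Bezout's theorem states the intersection count equals the product of degrees.
Intersection count = 12 * 6 = 72

72


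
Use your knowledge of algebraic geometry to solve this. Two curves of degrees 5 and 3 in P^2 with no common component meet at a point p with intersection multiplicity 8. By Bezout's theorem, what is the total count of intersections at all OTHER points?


By Bezout's theorem, the total intersection number is d1 * d2.
Total = 5 * 3 = 15
Intersection multiplicity at p = 8
Remaining intersections = 15 - 8 = 7

7


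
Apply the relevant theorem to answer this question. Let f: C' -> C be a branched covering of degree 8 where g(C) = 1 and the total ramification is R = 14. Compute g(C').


Riemann-Hurwitz formula: 2g' - 2 = d(2g - 2) + R
Given: d = 8, g = 1, R = 14
2g' - 2 = 8*(2*1 - 2) + 14
2g' - 2 = 8*0 + 14
2g' - 2 = 0 + 14 = 14
2g' = 16
g' = 8

8


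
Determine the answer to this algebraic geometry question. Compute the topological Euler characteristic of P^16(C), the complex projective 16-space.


The complex projective space P^16 has one cell in each even real dimension 0, 2, ..., 32.
The cohomology groups are H^{2k}(P^16) = Z for k = 0,...,16, and 0 otherwise.
Euler characteristic = sum of Betti numbers = 1 per even-dimensional cohomology group.
chi(P^16) = 16 + 1 = 17

17


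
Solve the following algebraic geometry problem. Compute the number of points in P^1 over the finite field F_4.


P^1(F_4) has (q^(n+1) - 1)/(q - 1) points.
= 4^1 + 4^0
= 4 + 1
= 5

5


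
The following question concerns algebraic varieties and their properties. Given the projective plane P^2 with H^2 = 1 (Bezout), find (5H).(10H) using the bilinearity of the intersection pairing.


Using bilinearity of the intersection pairing on the projective plane P^2:
(aH).(bH) = ab * (H.H)
We have H^2 = 1 (Bezout).
D.E = (5H).(10H) = 5*10*1
= 50*1
= 50

50


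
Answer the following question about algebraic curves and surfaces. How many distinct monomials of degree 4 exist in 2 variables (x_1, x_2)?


The number of degree-4 monomials in 2 variables is C(d+n-1, n-1).
= C(4+2-1, 2-1) = C(5, 1)
= 5

5


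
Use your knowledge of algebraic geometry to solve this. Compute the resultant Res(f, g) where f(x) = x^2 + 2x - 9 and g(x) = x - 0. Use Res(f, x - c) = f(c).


For Res(f, x - c), we evaluate f at x = c.
f(0) = 0^2 + 2*0 - 9
= 0 + 0 - 9
= 0 - 9 = -9
Res(f, g) = -9

-9


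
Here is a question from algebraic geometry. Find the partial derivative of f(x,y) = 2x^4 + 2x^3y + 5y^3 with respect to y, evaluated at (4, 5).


df/dy = 2*x^3 + 3*5*y^2
At (4,5): 2*4^3 + 3*5*5^2
= 128 + 375
= 503

503


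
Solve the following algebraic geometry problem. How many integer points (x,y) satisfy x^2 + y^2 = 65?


Systematically check integer values of x where x^2 <= 65.
For each valid x, check if 65 - x^2 is a perfect square.
x=1: 65 - 1 = 64, sqrt = 8 (valid)
x=4: 65 - 16 = 49, sqrt = 7 (valid)
x=7: 65 - 49 = 16, sqrt = 4 (valid)
x=8: 65 - 64 = 1, sqrt = 1 (valid)
Total integer solutions found: 16

16


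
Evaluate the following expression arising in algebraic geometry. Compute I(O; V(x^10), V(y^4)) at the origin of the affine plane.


The intersection multiplicity of V(x^a) and V(y^b) at the origin is:
I(O; V(x^10), V(y^4)) = dim_k(k[x,y]/(x^10, y^4))
A basis for k[x,y]/(x^10, y^4) is the set of monomials x^i * y^j
where 0 <= i < 10 and 0 <= j < 4.
The number of such monomials is 10 * 4 = 40

40


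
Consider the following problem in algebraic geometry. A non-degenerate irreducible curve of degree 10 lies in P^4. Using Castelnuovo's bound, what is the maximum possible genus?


Castelnuovo's bound: write d - 1 = m(r-1) + epsilon with 0 <= epsilon < r-1.
d - 1 = 10 - 1 = 9
r - 1 = 4 - 1 = 3
9 = 3*3 + 0, so m = 3, epsilon = 0
pi(d, r) = m(m-1)(r-1)/2 + m*epsilon
= 3*2*3/2 + 3*0
= 18/2 + 0
= 9 + 0 = 9

9


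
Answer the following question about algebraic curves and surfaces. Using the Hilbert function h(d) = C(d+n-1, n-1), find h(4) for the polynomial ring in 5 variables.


The Hilbert function for the polynomial ring in 5 variables is:
h(d) = C(d+n-1, n-1)
h(4) = C(4+5-1, 5-1) = C(8, 4)
= 8! / (4! * 4!)
= 70

70


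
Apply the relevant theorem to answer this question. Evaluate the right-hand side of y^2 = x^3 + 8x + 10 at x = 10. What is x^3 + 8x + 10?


Compute x^3 + 8x + 10 at x = 10:
x^3 = 10^3 = 1000
8*x = 8*10 = 80
Sum: 1000 + 80 + 10 = 1090

1090


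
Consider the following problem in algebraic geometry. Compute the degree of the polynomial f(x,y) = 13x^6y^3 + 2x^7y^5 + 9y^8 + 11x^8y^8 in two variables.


Examine each term for its total degree (sum of exponents).
  Term '13x^6y^3' has total degree 6+3 = 9.
  Term '2x^7y^5' has total degree 7+5 = 12.
  Term '9y^8' has total degree 0+8 = 8.
  Term '11x^8y^8' has total degree 8+8 = 16.
The maximum total degree among all terms is 16.

16


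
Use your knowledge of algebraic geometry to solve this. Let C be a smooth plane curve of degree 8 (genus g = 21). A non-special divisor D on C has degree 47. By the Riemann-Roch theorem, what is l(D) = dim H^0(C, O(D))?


First, compute the genus of a smooth plane curve of degree 8:
g = (d-1)(d-2)/2 = (8-1)(8-2)/2 = 21
For a non-special divisor D (i.e., h^1(D) = 0), Riemann-Roch gives:
l(D) = deg(D) - g + 1
Since deg(D) = 47 >= 2g - 1 = 41, D is non-special.
l(D) = 47 - 21 + 1 = 27

27


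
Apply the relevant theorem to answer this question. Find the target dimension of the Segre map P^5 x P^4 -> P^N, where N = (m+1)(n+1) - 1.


The Segre embedding maps P^m x P^n into P^N via
all products of coordinates from each factor.
N = (m+1)(n+1) - 1
N = (5+1)(4+1) - 1
N = 6*5 - 1
N = 30 - 1 = 29

29


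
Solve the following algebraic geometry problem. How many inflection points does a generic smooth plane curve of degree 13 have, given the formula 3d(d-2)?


For a general smooth plane curve C of degree d, the inflection points are
the intersection of C with its Hessian curve, which has degree 3(d-2).
By Bezout, the total intersection number is d * 3(d-2) = 13 * 33 = 429.
For a general curve every flex is ordinary, so each contributes
multiplicity 1 to C·Hess(C), and the number of distinct inflection
points is 3d(d-2).
Inflection points = 3*13*(13-2) = 3*13*11 = 429

429


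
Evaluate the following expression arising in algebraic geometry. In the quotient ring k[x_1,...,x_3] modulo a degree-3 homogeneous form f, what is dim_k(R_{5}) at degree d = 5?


For R = k[x_1,...,x_n]/(f) with f homogeneous of degree e:
The Hilbert series is (1 - t^e)/(1 - t)^n.
So h(d) = C(d+n-1, n-1) - C(d-e+n-1, n-1) for d >= e.
With n=3, e=3, d=5:
C(5+3-1, 3-1) = C(7, 2) = 21
C(5-3+3-1, 3-1) = C(4, 2) = 6
h(5) = 21 - 6 = 15

15


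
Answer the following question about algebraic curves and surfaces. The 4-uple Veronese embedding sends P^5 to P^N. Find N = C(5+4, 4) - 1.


The Veronese embedding v_d: P^n -> P^N maps each point to all
degree-d monomials in n+1 homogeneous coordinates.
N = C(n+d, d) - 1
N = C(5+4, 4) - 1
N = C(9, 4) - 1
C(9, 4) = 126
N = 126 - 1 = 125

125


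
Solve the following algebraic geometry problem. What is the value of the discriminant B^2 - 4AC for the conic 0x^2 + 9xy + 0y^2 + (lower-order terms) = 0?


The discriminant of a conic Ax^2 + Bxy + Cy^2 + ... = 0 is B^2 - 4AC.
B^2 = 9^2 = 81
4AC = 4*0*0 = 0
Discriminant = 81 + 0 = 81

81


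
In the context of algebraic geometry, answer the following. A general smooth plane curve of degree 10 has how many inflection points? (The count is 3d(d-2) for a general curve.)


For a general smooth plane curve C of degree d, the inflection points are
the intersection of C with its Hessian curve, which has degree 3(d-2).
By Bezout, the total intersection number is d * 3(d-2) = 10 * 24 = 240.
For a general curve every flex is ordinary, so each contributes
multiplicity 1 to C·Hess(C), and the number of distinct inflection
points is 3d(d-2).
Inflection points = 3*10*(10-2) = 3*10*8 = 240

240


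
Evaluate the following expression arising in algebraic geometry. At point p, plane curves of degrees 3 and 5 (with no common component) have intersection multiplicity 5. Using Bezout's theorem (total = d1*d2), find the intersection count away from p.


By Bezout's theorem, the total intersection number is d1 * d2.
Total = 3 * 5 = 15
Intersection multiplicity at p = 5
Remaining intersections = 15 - 5 = 10

10


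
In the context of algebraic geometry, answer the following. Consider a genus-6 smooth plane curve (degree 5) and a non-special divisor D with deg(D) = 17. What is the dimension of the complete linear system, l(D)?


First, compute the genus of a smooth plane curve of degree 5:
g = (d-1)(d-2)/2 = (5-1)(5-2)/2 = 6
For a non-special divisor D (i.e., h^1(D) = 0), Riemann-Roch gives:
l(D) = deg(D) - g + 1
Since deg(D) = 17 >= 2g - 1 = 11, D is non-special.
l(D) = 17 - 6 + 1 = 12

12


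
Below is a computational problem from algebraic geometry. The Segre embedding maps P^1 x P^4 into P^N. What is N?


The Segre embedding maps P^m x P^n into P^N via
all products of coordinates from each factor.
N = (m+1)(n+1) - 1
N = (1+1)(4+1) - 1
N = 2*5 - 1
N = 10 - 1 = 9

9


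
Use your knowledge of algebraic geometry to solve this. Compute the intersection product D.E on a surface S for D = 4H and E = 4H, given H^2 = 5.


Using bilinearity of the intersection pairing on a surface S:
(aH).(bH) = ab * (H.H)
We have H^2 = 5.
D.E = (4H).(4H) = 4*4*5
= 16*5
= 80

80


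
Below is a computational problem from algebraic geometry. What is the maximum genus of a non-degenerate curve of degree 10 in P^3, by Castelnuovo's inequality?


Castelnuovo's bound: write d - 1 = m(r-1) + epsilon with 0 <= epsilon < r-1.
d - 1 = 10 - 1 = 9
r - 1 = 3 - 1 = 2
9 = 4*2 + 1, so m = 4, epsilon = 1
pi(d, r) = m(m-1)(r-1)/2 + m*epsilon
= 4*3*2/2 + 4*1
= 24/2 + 4
= 12 + 4 = 16

16


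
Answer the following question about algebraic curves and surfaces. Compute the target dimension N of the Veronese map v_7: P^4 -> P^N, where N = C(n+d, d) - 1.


The Veronese embedding v_d: P^n -> P^N maps each point to all
degree-d monomials in n+1 homogeneous coordinates.
N = C(n+d, d) - 1
N = C(4+7, 7) - 1
N = C(11, 7) - 1
C(11, 7) = 330
N = 330 - 1 = 329

329


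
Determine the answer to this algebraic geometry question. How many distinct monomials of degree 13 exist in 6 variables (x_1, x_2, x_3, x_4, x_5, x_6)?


The number of degree-13 monomials in 6 variables is C(d+n-1, n-1).
= C(13+6-1, 6-1) = C(18, 5)
= 8568

8568


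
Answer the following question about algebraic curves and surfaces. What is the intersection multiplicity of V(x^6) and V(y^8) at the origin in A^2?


The intersection multiplicity of V(x^a) and V(y^b) at the origin is:
I(O; V(x^6), V(y^8)) = dim_k(k[x,y]/(x^6, y^8))
A basis for k[x,y]/(x^6, y^8) is the set of monomials x^i * y^j
where 0 <= i < 6 and 0 <= j < 8.
The number of such monomials is 6 * 8 = 48

48


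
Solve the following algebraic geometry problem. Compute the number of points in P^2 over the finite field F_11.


P^2(F_11) has (q^(n+1) - 1)/(q - 1) points.
= 11^2 + 11^1 + 11^0
= 121 + 11 + 1
= 133

133


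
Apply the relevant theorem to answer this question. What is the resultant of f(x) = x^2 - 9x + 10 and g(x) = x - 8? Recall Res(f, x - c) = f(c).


For Res(f, x - c), we evaluate f at x = c.
f(8) = 8^2 - 9*8 + 10
= 64 - 72 + 10
= -8 + 10 = 2
Res(f, g) = 2

2


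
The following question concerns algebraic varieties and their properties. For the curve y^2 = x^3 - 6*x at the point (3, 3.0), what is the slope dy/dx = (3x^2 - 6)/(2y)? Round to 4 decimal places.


Using implicit differentiation of y^2 = x^3 - 6*x:
2y * dy/dx = 3x^2 - 6
dy/dx = (3x^2 - 6)/(2y)
Numerator: 3*3^2 - 6 = 21
Denominator: 2*3.0 = 6.0
dy/dx = 21/6.0 = 3.5000

3.5000


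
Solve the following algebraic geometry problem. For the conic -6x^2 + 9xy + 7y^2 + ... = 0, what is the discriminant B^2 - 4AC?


The discriminant of a conic Ax^2 + Bxy + Cy^2 + ... = 0 is B^2 - 4AC.
B^2 = 9^2 = 81
4AC = 4*(-6)*7 = -168
Discriminant = 81 + 168 = 249

249


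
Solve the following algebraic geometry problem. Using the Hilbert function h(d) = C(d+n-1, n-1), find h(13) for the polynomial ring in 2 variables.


The Hilbert function for the polynomial ring in 2 variables is:
h(d) = C(d+n-1, n-1)
h(13) = C(13+2-1, 2-1) = C(14, 1)
= 14! / (1! * 13!)
= 14

14


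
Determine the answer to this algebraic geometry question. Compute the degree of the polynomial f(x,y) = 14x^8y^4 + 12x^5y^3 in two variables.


Examine each term for its total degree (sum of exponents).
  Term '14x^8y^4' has total degree 8+4 = 12.
  Term '12x^5y^3' has total degree 5+3 = 8.
The maximum total degree among all terms is 12.

12


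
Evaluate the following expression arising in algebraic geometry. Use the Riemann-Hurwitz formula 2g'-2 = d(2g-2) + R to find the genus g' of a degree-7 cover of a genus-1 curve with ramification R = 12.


Riemann-Hurwitz formula: 2g' - 2 = d(2g - 2) + R
Given: d = 7, g = 1, R = 12
2g' - 2 = 7*(2*1 - 2) + 12
2g' - 2 = 7*0 + 12
2g' - 2 = 0 + 12 = 12
2g' = 14
g' = 7

7


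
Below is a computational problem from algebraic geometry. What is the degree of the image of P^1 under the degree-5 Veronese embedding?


The Veronese variety v_5(P^1) has degree d^r.
d^r = 5^1 = 5

5


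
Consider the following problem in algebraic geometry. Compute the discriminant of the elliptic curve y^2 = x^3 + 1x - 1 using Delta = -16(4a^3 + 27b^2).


Compute each component:
4a^3 = 4*1^3 = 4*1 = 4
27b^2 = 27*(-1)^2 = 27*1 = 27
4a^3 + 27b^2 = 4 + 27 = 31
Delta = -16*31 = -496

-496


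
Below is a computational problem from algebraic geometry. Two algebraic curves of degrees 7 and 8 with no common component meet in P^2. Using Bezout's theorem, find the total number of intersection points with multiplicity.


Bezout's theorem states the intersection count equals the product of degrees.
Intersection count = 7 * 8 = 56

56


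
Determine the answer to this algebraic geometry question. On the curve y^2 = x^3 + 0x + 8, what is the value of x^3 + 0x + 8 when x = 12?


Compute x^3 + 0x + 8 at x = 12:
x^3 = 12^3 = 1728
0*x = 0*12 = 0
Sum: 1728 + 0 + 8 = 1736

1736


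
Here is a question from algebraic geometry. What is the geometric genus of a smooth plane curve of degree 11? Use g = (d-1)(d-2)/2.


Using the genus formula for smooth plane curves:
g = (d-1)(d-2)/2
g = (11-1)(11-2)/2
g = 10*9/2
g = 90/2 = 45

45


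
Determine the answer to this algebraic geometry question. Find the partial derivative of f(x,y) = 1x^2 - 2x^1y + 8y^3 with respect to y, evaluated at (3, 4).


df/dy = (-2)*x^1 + 3*8*y^2
At (3,4): (-2)*3^1 + 3*8*4^2
= -6 + 384
= 378

378


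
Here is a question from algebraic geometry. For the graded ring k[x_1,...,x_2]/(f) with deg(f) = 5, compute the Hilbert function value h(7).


For R = k[x_1,...,x_n]/(f) with f homogeneous of degree e:
The Hilbert series is (1 - t^e)/(1 - t)^n.
So h(d) = C(d+n-1, n-1) - C(d-e+n-1, n-1) for d >= e.
With n=2, e=5, d=7:
C(7+2-1, 2-1) = C(8, 1) = 8
C(7-5+2-1, 2-1) = C(3, 1) = 3
h(7) = 8 - 3 = 5

5


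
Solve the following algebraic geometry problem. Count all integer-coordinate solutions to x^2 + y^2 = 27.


Systematically check integer values of x where x^2 <= 27.
For each valid x, check if 27 - x^2 is a perfect square.
Total integer solutions found: 0

0


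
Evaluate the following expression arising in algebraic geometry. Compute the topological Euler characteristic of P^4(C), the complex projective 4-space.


The complex projective space P^4 has one cell in each even real dimension 0, 2, ..., 8.
The cohomology groups are H^{2k}(P^4) = Z for k = 0,...,4, and 0 otherwise.
Euler characteristic = sum of Betti numbers = 1 per even-dimensional cohomology group.
chi(P^4) = 4 + 1 = 5

5


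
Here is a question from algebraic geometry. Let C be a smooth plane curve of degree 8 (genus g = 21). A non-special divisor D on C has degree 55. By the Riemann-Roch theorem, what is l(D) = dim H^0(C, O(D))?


First, compute the genus of a smooth plane curve of degree 8:
g = (d-1)(d-2)/2 = (8-1)(8-2)/2 = 21
For a non-special divisor D (i.e., h^1(D) = 0), Riemann-Roch gives:
l(D) = deg(D) - g + 1
Since deg(D) = 55 >= 2g - 1 = 41, D is non-special.
l(D) = 55 - 21 + 1 = 35

35


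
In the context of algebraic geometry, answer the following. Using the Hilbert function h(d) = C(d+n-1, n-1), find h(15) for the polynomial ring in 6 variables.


The Hilbert function for the polynomial ring in 6 variables is:
h(d) = C(d+n-1, n-1)
h(15) = C(15+6-1, 6-1) = C(20, 5)
= 20! / (5! * 15!)
= 15504

15504


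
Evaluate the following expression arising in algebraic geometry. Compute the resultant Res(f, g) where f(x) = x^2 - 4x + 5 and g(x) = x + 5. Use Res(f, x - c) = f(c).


For Res(f, x - c), we evaluate f at x = c.
f(-5) = (-5)^2 - 4*(-5) + 5
= 25 + 20 + 5
= 45 + 5 = 50
Res(f, g) = 50

50


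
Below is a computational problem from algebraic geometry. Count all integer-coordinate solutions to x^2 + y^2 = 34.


Systematically check integer values of x where x^2 <= 34.
For each valid x, check if 34 - x^2 is a perfect square.
x=3: 34 - 9 = 25, sqrt = 5 (valid)
x=5: 34 - 25 = 9, sqrt = 3 (valid)
Total integer solutions found: 8

8


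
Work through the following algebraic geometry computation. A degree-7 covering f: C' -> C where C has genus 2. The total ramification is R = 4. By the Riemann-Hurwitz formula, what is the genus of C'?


Riemann-Hurwitz formula: 2g' - 2 = d(2g - 2) + R
Given: d = 7, g = 2, R = 4
2g' - 2 = 7*(2*2 - 2) + 4
2g' - 2 = 7*2 + 4
2g' - 2 = 14 + 4 = 18
2g' = 20
g' = 10

10


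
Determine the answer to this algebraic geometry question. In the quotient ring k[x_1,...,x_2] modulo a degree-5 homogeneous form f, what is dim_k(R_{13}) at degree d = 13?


For R = k[x_1,...,x_n]/(f) with f homogeneous of degree e:
The Hilbert series is (1 - t^e)/(1 - t)^n.
So h(d) = C(d+n-1, n-1) - C(d-e+n-1, n-1) for d >= e.
With n=2, e=5, d=13:
C(13+2-1, 2-1) = C(14, 1) = 14
C(13-5+2-1, 2-1) = C(9, 1) = 9
h(13) = 14 - 9 = 5

5


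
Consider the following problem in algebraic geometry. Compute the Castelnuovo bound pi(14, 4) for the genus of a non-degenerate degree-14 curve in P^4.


Castelnuovo's bound: write d - 1 = m(r-1) + epsilon with 0 <= epsilon < r-1.
d - 1 = 14 - 1 = 13
r - 1 = 4 - 1 = 3
13 = 4*3 + 1, so m = 4, epsilon = 1
pi(d, r) = m(m-1)(r-1)/2 + m*epsilon
= 4*3*3/2 + 4*1
= 36/2 + 4
= 18 + 4 = 22

22


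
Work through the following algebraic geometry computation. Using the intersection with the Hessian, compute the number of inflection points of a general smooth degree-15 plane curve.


For a general smooth plane curve C of degree d, the inflection points are
the intersection of C with its Hessian curve, which has degree 3(d-2).
By Bezout, the total intersection number is d * 3(d-2) = 15 * 39 = 585.
For a general curve every flex is ordinary, so each contributes
multiplicity 1 to C·Hess(C), and the number of distinct inflection
points is 3d(d-2).
Inflection points = 3*15*(15-2) = 3*15*13 = 585

585


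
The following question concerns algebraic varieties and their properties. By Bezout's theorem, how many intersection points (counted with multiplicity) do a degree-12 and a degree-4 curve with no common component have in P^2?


Bezout's theorem states the intersection count equals the product of degrees.
Intersection count = 12 * 4 = 48

48


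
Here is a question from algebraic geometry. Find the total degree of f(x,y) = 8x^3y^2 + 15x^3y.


Examine each term for its total degree (sum of exponents).
  Term '8x^3y^2' has total degree 3+2 = 5.
  Term '15x^3y' has total degree 3+1 = 4.
The maximum total degree among all terms is 5.

5


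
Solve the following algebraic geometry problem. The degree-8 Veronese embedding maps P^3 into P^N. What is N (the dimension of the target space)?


The Veronese embedding v_d: P^n -> P^N maps each point to all
degree-d monomials in n+1 homogeneous coordinates.
N = C(n+d, d) - 1
N = C(3+8, 8) - 1
N = C(11, 8) - 1
C(11, 8) = 165
N = 165 - 1 = 164

164


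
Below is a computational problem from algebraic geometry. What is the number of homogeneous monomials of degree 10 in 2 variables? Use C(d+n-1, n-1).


The number of degree-10 monomials in 2 variables is C(d+n-1, n-1).
= C(10+2-1, 2-1) = C(11, 1)
= 11

11


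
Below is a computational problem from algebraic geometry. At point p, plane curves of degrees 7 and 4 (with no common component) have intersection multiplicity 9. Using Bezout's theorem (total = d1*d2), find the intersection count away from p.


By Bezout's theorem, the total intersection number is d1 * d2.
Total = 7 * 4 = 28
Intersection multiplicity at p = 9
Remaining intersections = 28 - 9 = 19

19


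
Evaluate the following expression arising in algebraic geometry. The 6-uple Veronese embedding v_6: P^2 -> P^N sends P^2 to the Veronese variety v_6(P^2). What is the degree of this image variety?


The Veronese variety v_6(P^2) has degree d^r.
d^r = 6^2 = 36

36


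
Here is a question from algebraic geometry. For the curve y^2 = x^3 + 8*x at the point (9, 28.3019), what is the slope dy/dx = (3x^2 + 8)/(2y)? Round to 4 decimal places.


Using implicit differentiation of y^2 = x^3 + 8*x:
2y * dy/dx = 3x^2 + 8
dy/dx = (3x^2 + 8)/(2y)
Numerator: 3*9^2 + 8 = 251
Denominator: 2*28.3019 = 56.6038
dy/dx = 251/56.6038 = 4.4343

4.4343


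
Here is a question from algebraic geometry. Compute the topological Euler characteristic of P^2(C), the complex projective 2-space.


The complex projective space P^2 has one cell in each even real dimension 0, 2, ..., 4.
The cohomology groups are H^{2k}(P^2) = Z for k = 0,...,2, and 0 otherwise.
Euler characteristic = sum of Betti numbers = 1 per even-dimensional cohomology group.
chi(P^2) = 2 + 1 = 3

3


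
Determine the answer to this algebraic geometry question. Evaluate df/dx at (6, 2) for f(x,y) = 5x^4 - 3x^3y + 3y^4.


df/dx = 4*5*x^3 + 3*(-3)*x^2*y
At (6,2): 4*5*6^3 + 3*(-3)*6^2*2
= 4320 - 648
= 3672

3672


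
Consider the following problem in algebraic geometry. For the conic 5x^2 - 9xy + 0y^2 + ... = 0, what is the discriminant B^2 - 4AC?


The discriminant of a conic Ax^2 + Bxy + Cy^2 + ... = 0 is B^2 - 4AC.
B^2 = (-9)^2 = 81
4AC = 4*5*0 = 0
Discriminant = 81 + 0 = 81

81


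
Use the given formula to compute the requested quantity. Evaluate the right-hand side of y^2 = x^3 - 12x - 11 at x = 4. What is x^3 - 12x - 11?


Compute x^3 - 12x - 11 at x = 4:
x^3 = 4^3 = 64
(-12)*x = (-12)*4 = -48
Sum: 64 - 48 - 11 = 5

5


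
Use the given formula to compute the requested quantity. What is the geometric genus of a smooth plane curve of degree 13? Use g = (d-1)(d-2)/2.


Using the genus formula for smooth plane curves:
g = (d-1)(d-2)/2
g = (13-1)(13-2)/2
g = 12*11/2
g = 132/2 = 66

66


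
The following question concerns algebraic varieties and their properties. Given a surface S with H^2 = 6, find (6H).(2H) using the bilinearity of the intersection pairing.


Using bilinearity of the intersection pairing on a surface S:
(aH).(bH) = ab * (H.H)
We have H^2 = 6.
D.E = (6H).(2H) = 6*2*6
= 12*6
= 72

72


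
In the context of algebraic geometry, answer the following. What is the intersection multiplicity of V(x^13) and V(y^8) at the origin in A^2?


The intersection multiplicity of V(x^a) and V(y^b) at the origin is:
I(O; V(x^13), V(y^8)) = dim_k(k[x,y]/(x^13, y^8))
A basis for k[x,y]/(x^13, y^8) is the set of monomials x^i * y^j
where 0 <= i < 13 and 0 <= j < 8.
The number of such monomials is 13 * 8 = 104

104


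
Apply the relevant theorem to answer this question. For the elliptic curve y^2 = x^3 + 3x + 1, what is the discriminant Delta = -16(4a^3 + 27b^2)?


Compute each component:
4a^3 = 4*3^3 = 4*27 = 108
27b^2 = 27*1^2 = 27*1 = 27
4a^3 + 27b^2 = 108 + 27 = 135
Delta = -16*135 = -2160

-2160


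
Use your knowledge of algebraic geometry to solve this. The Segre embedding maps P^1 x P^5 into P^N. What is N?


The Segre embedding maps P^m x P^n into P^N via
all products of coordinates from each factor.
N = (m+1)(n+1) - 1
N = (1+1)(5+1) - 1
N = 2*6 - 1
N = 12 - 1 = 11

11


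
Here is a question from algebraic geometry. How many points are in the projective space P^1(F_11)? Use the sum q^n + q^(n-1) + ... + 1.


P^1(F_11) has (q^(n+1) - 1)/(q - 1) points.
= 11^1 + 11^0
= 11 + 1
= 12

12


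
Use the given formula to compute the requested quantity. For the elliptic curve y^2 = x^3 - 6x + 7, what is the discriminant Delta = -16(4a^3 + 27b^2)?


Compute each component:
4a^3 = 4*(-6)^3 = 4*(-216) = -864
27b^2 = 27*7^2 = 27*49 = 1323
4a^3 + 27b^2 = -864 + 1323 = 459
Delta = -16*459 = -7344

-7344


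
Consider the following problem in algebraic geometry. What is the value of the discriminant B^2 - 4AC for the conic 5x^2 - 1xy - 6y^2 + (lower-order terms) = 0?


The discriminant of a conic Ax^2 + Bxy + Cy^2 + ... = 0 is B^2 - 4AC.
B^2 = (-1)^2 = 1
4AC = 4*5*(-6) = -120
Discriminant = 1 + 120 = 121

121


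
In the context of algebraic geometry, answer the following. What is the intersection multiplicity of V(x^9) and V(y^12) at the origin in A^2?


The intersection multiplicity of V(x^a) and V(y^b) at the origin is:
I(O; V(x^9), V(y^12)) = dim_k(k[x,y]/(x^9, y^12))
A basis for k[x,y]/(x^9, y^12) is the set of monomials x^i * y^j
where 0 <= i < 9 and 0 <= j < 12.
The number of such monomials is 9 * 12 = 108

108


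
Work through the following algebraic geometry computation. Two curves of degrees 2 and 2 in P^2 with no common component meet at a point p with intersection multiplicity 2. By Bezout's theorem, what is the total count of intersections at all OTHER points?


By Bezout's theorem, the total intersection number is d1 * d2.
Total = 2 * 2 = 4
Intersection multiplicity at p = 2
Remaining intersections = 4 - 2 = 2

2


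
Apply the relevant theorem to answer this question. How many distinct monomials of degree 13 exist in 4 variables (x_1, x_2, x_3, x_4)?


The number of degree-13 monomials in 4 variables is C(d+n-1, n-1).
= C(13+4-1, 4-1) = C(16, 3)
= 560

560


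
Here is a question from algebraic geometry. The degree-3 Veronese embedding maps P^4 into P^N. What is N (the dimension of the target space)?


The Veronese embedding v_d: P^n -> P^N maps each point to all
degree-d monomials in n+1 homogeneous coordinates.
N = C(n+d, d) - 1
N = C(4+3, 3) - 1
N = C(7, 3) - 1
C(7, 3) = 35
N = 35 - 1 = 34

34


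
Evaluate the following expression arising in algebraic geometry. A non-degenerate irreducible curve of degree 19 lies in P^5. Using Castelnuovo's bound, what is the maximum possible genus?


Castelnuovo's bound: write d - 1 = m(r-1) + epsilon with 0 <= epsilon < r-1.
d - 1 = 19 - 1 = 18
r - 1 = 5 - 1 = 4
18 = 4*4 + 2, so m = 4, epsilon = 2
pi(d, r) = m(m-1)(r-1)/2 + m*epsilon
= 4*3*4/2 + 4*2
= 48/2 + 8
= 24 + 8 = 32

32


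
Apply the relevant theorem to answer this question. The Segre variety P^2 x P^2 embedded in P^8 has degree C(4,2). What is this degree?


The degree of the Segre variety P^2 x P^2 is C(m+n, m).
= C(4, 2)
= 6

6


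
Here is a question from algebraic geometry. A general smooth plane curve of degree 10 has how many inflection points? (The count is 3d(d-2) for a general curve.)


For a general smooth plane curve C of degree d, the inflection points are
the intersection of C with its Hessian curve, which has degree 3(d-2).
By Bezout, the total intersection number is d * 3(d-2) = 10 * 24 = 240.
For a general curve every flex is ordinary, so each contributes
multiplicity 1 to C·Hess(C), and the number of distinct inflection
points is 3d(d-2).
Inflection points = 3*10*(10-2) = 3*10*8 = 240

240


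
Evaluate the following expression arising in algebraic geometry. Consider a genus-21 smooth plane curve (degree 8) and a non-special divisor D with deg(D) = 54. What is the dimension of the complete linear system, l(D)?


First, compute the genus of a smooth plane curve of degree 8:
g = (d-1)(d-2)/2 = (8-1)(8-2)/2 = 21
For a non-special divisor D (i.e., h^1(D) = 0), Riemann-Roch gives:
l(D) = deg(D) - g + 1
Since deg(D) = 54 >= 2g - 1 = 41, D is non-special.
l(D) = 54 - 21 + 1 = 34

34


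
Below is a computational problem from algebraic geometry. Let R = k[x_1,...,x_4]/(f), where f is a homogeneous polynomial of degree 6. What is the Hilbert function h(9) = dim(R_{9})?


For R = k[x_1,...,x_n]/(f) with f homogeneous of degree e:
The Hilbert series is (1 - t^e)/(1 - t)^n.
So h(d) = C(d+n-1, n-1) - C(d-e+n-1, n-1) for d >= e.
With n=4, e=6, d=9:
C(9+4-1, 4-1) = C(12, 3) = 220
C(9-6+4-1, 4-1) = C(6, 3) = 20
h(9) = 220 - 20 = 200

200


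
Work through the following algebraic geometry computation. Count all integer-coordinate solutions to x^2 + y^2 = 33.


Systematically check integer values of x where x^2 <= 33.
For each valid x, check if 33 - x^2 is a perfect square.
Total integer solutions found: 0

0


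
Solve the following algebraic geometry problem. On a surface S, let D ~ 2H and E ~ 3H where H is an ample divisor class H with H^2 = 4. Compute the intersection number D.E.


Using bilinearity of the intersection pairing on a surface S:
(aH).(bH) = ab * (H.H)
We have H^2 = 4.
D.E = (2H).(3H) = 2*3*4
= 6*4
= 24

24


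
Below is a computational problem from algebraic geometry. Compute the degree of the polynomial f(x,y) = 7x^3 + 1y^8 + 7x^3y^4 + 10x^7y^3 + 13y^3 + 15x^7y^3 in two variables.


Examine each term for its total degree (sum of exponents).
  Term '7x^3' has total degree 3+0 = 3.
  Term '1y^8' has total degree 0+8 = 8.
  Term '7x^3y^4' has total degree 3+4 = 7.
  Term '10x^7y^3' has total degree 7+3 = 10.
  Term '13y^3' has total degree 0+3 = 3.
  Term '15x^7y^3' has total degree 7+3 = 10.
The maximum total degree among all terms is 10.

10


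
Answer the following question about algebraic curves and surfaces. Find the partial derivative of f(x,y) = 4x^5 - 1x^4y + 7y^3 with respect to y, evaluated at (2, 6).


df/dy = (-1)*x^4 + 3*7*y^2
At (2,6): (-1)*2^4 + 3*7*6^2
= -16 + 756
= 740

740


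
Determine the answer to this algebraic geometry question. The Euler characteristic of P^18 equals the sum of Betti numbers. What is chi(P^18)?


The complex projective space P^18 has one cell in each even real dimension 0, 2, ..., 36.
The cohomology groups are H^{2k}(P^18) = Z for k = 0,...,18, and 0 otherwise.
Euler characteristic = sum of Betti numbers = 1 per even-dimensional cohomology group.
chi(P^18) = 18 + 1 = 19

19


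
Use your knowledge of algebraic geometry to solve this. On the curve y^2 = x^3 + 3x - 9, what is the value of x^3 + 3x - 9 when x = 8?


Compute x^3 + 3x - 9 at x = 8:
x^3 = 8^3 = 512
3*x = 3*8 = 24
Sum: 512 + 24 - 9 = 527

527


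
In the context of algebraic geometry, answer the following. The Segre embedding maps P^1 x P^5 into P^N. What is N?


The Segre embedding maps P^m x P^n into P^N via
all products of coordinates from each factor.
N = (m+1)(n+1) - 1
N = (1+1)(5+1) - 1
N = 2*6 - 1
N = 12 - 1 = 11

11
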